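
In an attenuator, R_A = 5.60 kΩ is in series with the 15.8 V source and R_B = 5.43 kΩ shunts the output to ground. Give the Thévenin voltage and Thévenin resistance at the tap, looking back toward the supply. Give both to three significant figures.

V_th is the open-circuit tap voltage: 15.8 × 5.43/(5.60 + 5.43) = 7.78 V.
With the supply zeroed, R_A and R_B appear in parallel from the tap: R_th = R_A‖R_B = (5.60 × 5.43)/11.03 = 2.76 kΩ.

V_th = 7.78 V, R_th = 2.76 kΩ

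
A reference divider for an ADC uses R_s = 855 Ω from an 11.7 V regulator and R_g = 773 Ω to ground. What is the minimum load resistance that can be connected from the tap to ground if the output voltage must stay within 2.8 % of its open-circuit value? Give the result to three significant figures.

R_L(min) ≈ 14.1 kΩ

Output resistance R_th = R_s‖R_g = (855 × 773)/1628 = 406.0 Ω.
The fractional drop is R_th/(R_th + R_L); requiring this ≤ 0.0280 gives R_L ≥ R_th(1/0.0280 − 1) = 406.0 × 34.71 = 14.1 kΩ.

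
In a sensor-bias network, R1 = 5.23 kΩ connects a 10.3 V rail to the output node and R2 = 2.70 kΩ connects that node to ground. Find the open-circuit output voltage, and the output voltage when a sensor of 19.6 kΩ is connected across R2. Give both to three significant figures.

Unloaded: 3.51 V; loaded: 3.21 V

Open-circuit: V = 10.3 × 2.70/(5.23 + 2.70) = 3.51 V.
With the load, R2 becomes R2‖R_L = 2.373 kΩ, so V = 10.3 × 2.373/7.603 = 3.21 V.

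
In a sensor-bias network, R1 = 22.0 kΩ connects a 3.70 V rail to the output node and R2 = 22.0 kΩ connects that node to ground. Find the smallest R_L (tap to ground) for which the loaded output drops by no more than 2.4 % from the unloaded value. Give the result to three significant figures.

R_L(min) ≈ 447 kΩ

Output resistance R_th = R1‖R2 = (22.0 × 22.0)/44.00 = 11.00 kΩ.
The fractional drop is R_th/(R_th + R_L); requiring this ≤ 0.0240 gives R_L ≥ R_th(1/0.0240 − 1) = 11.00 × 40.67 = 447 kΩ.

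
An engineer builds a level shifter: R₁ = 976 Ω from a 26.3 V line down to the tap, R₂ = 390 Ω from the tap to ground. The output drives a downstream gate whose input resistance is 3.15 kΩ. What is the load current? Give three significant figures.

R₂‖R_L = 347.0 Ω; V_out = 26.3 × 347.0/1323 = 6.899 V.
I_L = V_out / R_L = 6.899 / 3.15 kΩ = 2.19 mA.

I_L ≈ 2.19 mA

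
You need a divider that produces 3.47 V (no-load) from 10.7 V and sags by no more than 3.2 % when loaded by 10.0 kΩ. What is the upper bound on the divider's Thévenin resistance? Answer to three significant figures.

Loading drop = R_th/(R_th + R_L) ≤ 0.0320, so R_th ≤ R_L · ε/(1−ε) = 10.0 kΩ × 0.0320/0.9680 = 331 Ω.

R_th ≤ 331 Ω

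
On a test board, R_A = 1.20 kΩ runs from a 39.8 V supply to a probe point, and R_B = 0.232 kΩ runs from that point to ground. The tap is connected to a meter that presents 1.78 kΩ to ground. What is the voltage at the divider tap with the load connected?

The load sits in parallel with R_B: R_B‖R_L = (232 × 1780) / (232 + 1780) = 205.2 Ω.
V_out = 39.8 × 205.2 / (1200 + 205.2) = 39.8 × 205.2/1405 = 5.81 V.

V_out ≈ 5.81 V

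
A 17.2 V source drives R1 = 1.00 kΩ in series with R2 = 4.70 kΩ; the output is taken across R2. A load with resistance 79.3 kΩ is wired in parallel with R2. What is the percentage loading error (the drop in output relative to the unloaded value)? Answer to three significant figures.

1.03 %

The divider's output (Thévenin) resistance is R1‖R2 = 0.8246 kΩ.
Fractional drop under load = R_th/(R_th + R_L) = 0.8246 / (0.8246 + 79.3) = 0.01029.
So the output falls by 1.03 %.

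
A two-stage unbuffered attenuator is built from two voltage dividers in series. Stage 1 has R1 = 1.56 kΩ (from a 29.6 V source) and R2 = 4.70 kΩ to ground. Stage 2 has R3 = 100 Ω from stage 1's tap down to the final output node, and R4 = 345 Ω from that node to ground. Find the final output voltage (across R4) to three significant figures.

V_out ≈ 4.74 V

Stage 2 presents R3+R4 = 445.0 Ω as a load on stage 1's tap.
Stage 1's lower leg becomes R2‖(R3+R4) = 406.5 Ω, so V_mid = 29.6 × 406.5/1967 = 6.119 V.
Stage 2 is itself unloaded: V_out = V_mid × R4/(R3+R4) = 6.119 × 345/445.0 = 4.74 V.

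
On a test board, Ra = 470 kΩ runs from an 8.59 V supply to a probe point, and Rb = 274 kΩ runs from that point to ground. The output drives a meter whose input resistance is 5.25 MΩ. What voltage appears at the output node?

The load sits in parallel with Rb: Rb‖R_L = (274 × 5250) / (274 + 5250) = 260.4 kΩ.
V_out = 8.59 × 260.4 / (470 + 260.4) = 8.59 × 260.4/730.4 = 3.06 V.

V_out ≈ 3.06 V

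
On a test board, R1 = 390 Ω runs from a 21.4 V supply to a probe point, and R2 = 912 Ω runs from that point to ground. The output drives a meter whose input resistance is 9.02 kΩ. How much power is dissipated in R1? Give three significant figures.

P ≈ 120 mW

Total resistance from the source is R1 + (R2‖R_L) = 1218 Ω, so I = 21.4/1218 Ω = 17.57 mA.
P = I²·R1 = (17.57 mA)² × 390 Ω = 120 mW.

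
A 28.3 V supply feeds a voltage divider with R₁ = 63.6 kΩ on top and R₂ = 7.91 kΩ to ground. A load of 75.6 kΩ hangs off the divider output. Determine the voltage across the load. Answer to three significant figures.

V_out ≈ 2.86 V

The load sits in parallel with R₂: R₂‖R_L = (7.91 × 75.6) / (7.91 + 75.6) = 7.161 kΩ.
V_out = 28.3 × 7.161 / (63.6 + 7.161) = 28.3 × 7.161/70.76 = 2.86 V.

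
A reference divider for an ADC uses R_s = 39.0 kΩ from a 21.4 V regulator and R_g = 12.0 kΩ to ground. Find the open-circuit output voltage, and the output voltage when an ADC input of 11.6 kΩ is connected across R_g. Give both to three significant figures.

Open-circuit: V = 21.4 × 12.0/(39.0 + 12.0) = 5.04 V.
With the load, R_g becomes R_g‖R_L = 5.898 kΩ, so V = 21.4 × 5.898/44.90 = 2.81 V.

Unloaded: 5.04 V; loaded: 2.81 V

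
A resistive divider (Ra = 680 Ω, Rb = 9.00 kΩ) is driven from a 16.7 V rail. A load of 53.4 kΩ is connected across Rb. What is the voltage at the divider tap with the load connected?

The load sits in parallel with Rb: Rb‖R_L = (9000 × 53400) / (9000 + 53400) = 7702 Ω.
V_out = 16.7 × 7702 / (680 + 7702) = 16.7 × 7702/8382 = 15.3 V.
(Unloaded it would have been 15.5 V.)

V_out ≈ 15.3 V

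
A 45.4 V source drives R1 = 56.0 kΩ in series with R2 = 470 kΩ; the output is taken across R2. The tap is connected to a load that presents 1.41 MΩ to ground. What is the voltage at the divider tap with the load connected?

The load sits in parallel with R2: R2‖R_L = (470 × 1410) / (470 + 1410) = 352.5 kΩ.
V_out = 45.4 × 352.5 / (56.0 + 352.5) = 45.4 × 352.5/408.5 = 39.2 V.
(Unloaded it would have been 40.6 V.)

V_out ≈ 39.2 V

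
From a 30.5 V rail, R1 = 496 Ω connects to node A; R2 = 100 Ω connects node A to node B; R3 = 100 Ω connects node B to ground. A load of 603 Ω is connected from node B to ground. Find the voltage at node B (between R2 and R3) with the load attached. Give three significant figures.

At node B, R3 is in parallel with the load: R3‖R_L = 85.78 Ω.
Below node A the resistance is R2 + (R3‖R_L) = 185.8 Ω, so V_A = 30.5 × 185.8/681.8 = 8.311 V.
Then V_B = V_A × (R3‖R_L)/(R2 + R3‖R_L) = 8.311 × 85.78/185.8 = 3.84 V.

V ≈ 3.84 V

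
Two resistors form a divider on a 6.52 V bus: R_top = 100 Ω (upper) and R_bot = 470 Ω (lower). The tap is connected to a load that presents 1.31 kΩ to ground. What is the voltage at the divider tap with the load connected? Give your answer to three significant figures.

V_out ≈ 5.06 V

The load sits in parallel with R_bot: R_bot‖R_L = (470 × 1310) / (470 + 1310) = 345.9 Ω.
V_out = 6.52 × 345.9 / (100 + 345.9) = 6.52 × 345.9/445.9 = 5.06 V.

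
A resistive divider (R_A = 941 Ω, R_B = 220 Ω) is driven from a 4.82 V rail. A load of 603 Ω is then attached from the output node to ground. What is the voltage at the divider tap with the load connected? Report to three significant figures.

V_out ≈ 0.705 V

The load sits in parallel with R_B: R_B‖R_L = (220 × 603) / (220 + 603) = 161.2 Ω.
V_out = 4.82 × 161.2 / (941 + 161.2) = 4.82 × 161.2/1102 = 0.705 V.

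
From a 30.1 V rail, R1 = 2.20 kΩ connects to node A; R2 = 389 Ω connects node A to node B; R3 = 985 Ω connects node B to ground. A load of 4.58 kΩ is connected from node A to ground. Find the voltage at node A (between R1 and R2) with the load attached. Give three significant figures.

Below node A the series string R2+R3 = 1374 Ω sits in parallel with the 4580 Ω load: 1057 Ω.
V_A = 30.1 × 1057/(2200 + 1057) = 9.77 V.

V ≈ 9.77 V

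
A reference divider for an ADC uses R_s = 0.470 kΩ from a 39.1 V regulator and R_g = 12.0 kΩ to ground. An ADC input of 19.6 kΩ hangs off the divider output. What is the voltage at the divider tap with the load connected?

The load sits in parallel with R_g: R_g‖R_L = (12000 × 19600) / (12000 + 19600) = 7443 Ω.
V_out = 39.1 × 7443 / (470 + 7443) = 39.1 × 7443/7913 = 36.8 V.

V_out ≈ 36.8 V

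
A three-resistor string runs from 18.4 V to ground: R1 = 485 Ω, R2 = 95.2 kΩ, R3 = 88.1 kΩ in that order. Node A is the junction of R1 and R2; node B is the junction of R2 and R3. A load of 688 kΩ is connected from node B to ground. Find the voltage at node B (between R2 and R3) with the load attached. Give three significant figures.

At node B, R3 is in parallel with the load: R3‖R_L = 78100 Ω.
Below node A the resistance is R2 + (R3‖R_L) = 173300 Ω, so V_A = 18.4 × 173300/173800 = 18.35 V.
Then V_B = V_A × (R3‖R_L)/(R2 + R3‖R_L) = 18.35 × 78100/173300 = 8.27 V.

V ≈ 8.27 V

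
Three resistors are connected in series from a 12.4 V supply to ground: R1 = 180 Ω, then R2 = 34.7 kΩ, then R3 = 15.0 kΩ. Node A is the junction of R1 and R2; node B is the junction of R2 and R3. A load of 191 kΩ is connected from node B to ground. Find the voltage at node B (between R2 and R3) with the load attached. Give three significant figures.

At node B, R3 is in parallel with the load: R3‖R_L = 13910 Ω.
Below node A the resistance is R2 + (R3‖R_L) = 48610 Ω, so V_A = 12.4 × 48610/48790 = 12.35 V.
Then V_B = V_A × (R3‖R_L)/(R2 + R3‖R_L) = 12.35 × 13910/48610 = 3.53 V.

V ≈ 3.53 V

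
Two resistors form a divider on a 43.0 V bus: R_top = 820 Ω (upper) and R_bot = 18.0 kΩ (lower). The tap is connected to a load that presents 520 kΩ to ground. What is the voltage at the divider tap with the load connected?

V_out ≈ 41.1 V

The load sits in parallel with R_bot: R_bot‖R_L = (18000 × 520000) / (18000 + 520000) = 17400 Ω.
V_out = 43.0 × 17400 / (820 + 17400) = 43.0 × 17400/18220 = 41.1 V.
(Unloaded it would have been 41.1 V.)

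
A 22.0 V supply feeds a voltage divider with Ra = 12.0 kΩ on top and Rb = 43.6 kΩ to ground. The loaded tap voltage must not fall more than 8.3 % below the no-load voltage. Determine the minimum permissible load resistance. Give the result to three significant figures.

R_L(min) ≈ 104 kΩ

Output resistance R_th = Ra‖Rb = (12.0 × 43.6)/55.60 = 9.410 kΩ.
The fractional drop is R_th/(R_th + R_L); requiring this ≤ 0.0830 gives R_L ≥ R_th(1/0.0830 − 1) = 9.410 × 11.05 = 104 kΩ.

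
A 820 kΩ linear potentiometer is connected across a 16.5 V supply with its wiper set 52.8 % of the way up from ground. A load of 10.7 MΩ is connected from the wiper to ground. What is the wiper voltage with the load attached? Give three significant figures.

The wiper splits the pot into (1−α)R = 387.0 kΩ above and αR = 433.0 kΩ below.
Lower section ‖ load = 416.1 kΩ.
V_wiper = 16.5 × 416.1/(387.0 + 416.1) = 8.55 V.

V ≈ 8.55 V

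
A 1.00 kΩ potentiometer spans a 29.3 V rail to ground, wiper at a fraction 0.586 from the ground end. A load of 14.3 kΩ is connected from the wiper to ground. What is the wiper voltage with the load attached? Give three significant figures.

V ≈ 16.9 V

The wiper splits the pot into (1−α)R = 414.0 Ω above and αR = 586.0 Ω below.
Lower section ‖ load = 562.9 Ω.
V_wiper = 29.3 × 562.9/(414.0 + 562.9) = 16.9 V.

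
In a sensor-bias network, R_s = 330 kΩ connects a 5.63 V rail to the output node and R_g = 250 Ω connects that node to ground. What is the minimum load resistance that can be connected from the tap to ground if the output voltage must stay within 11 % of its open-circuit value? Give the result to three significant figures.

R_L(min) ≈ 2.02 kΩ

Output resistance R_th = R_s‖R_g = (330000 × 250)/330200 = 249.8 Ω.
The fractional drop is R_th/(R_th + R_L); requiring this ≤ 0.110 gives R_L ≥ R_th(1/0.110 − 1) = 249.8 × 8.091 = 2.02 kΩ.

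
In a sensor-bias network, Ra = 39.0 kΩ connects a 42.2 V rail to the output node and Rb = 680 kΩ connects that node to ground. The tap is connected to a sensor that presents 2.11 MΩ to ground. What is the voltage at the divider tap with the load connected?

The load sits in parallel with Rb: Rb‖R_L = (680 × 2110) / (680 + 2110) = 514.3 kΩ.
V_out = 42.2 × 514.3 / (39.0 + 514.3) = 42.2 × 514.3/553.3 = 39.2 V.

V_out ≈ 39.2 V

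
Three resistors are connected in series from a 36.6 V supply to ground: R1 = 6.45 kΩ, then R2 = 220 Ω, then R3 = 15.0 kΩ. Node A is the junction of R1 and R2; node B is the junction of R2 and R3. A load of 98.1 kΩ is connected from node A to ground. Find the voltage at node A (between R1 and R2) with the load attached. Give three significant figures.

V ≈ 24.6 V

Below node A the series string R2+R3 = 15220 Ω sits in parallel with the 98100 Ω load: 13180 Ω.
V_A = 36.6 × 13180/(6450 + 13180) = 24.6 V.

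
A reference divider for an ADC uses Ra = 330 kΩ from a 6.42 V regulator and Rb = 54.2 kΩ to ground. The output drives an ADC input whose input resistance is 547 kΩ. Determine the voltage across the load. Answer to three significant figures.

V_out ≈ 0.835 V

The load sits in parallel with Rb: Rb‖R_L = (54.2 × 547) / (54.2 + 547) = 49.31 kΩ.
V_out = 6.42 × 49.31 / (330 + 49.31) = 6.42 × 49.31/379.3 = 0.835 V.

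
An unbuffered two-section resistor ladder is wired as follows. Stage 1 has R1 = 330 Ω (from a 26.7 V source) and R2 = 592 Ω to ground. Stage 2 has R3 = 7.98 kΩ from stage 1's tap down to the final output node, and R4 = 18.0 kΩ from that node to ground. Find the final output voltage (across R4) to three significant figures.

Stage 2 presents R3+R4 = 25980 Ω as a load on stage 1's tap.
Stage 1's lower leg becomes R2‖(R3+R4) = 578.8 Ω, so V_mid = 26.7 × 578.8/908.8 = 17.00 V.
Stage 2 is itself unloaded: V_out = V_mid × R4/(R3+R4) = 17.00 × 18000/25980 = 11.8 V.

V_out ≈ 11.8 V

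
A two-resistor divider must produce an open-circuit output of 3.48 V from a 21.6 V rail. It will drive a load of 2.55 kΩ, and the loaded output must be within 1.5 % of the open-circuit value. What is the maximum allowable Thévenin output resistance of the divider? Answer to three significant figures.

R_th ≤ 38.8 Ω

Loading drop = R_th/(R_th + R_L) ≤ 0.0150, so R_th ≤ R_L · ε/(1−ε) = 2.55 kΩ × 0.0150/0.9850 = 38.8 Ω.
(Any R1, R2 with R2/(R1+R2) = 0.161 and R1‖R2 ≤ 38.8 Ω will meet the spec.)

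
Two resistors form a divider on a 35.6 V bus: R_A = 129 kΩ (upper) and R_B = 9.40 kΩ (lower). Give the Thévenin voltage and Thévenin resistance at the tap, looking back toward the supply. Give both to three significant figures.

V_th is the open-circuit tap voltage: 35.6 × 9.40/(129 + 9.40) = 2.42 V.
With the supply zeroed, R_A and R_B appear in parallel from the tap: R_th = R_A‖R_B = (129 × 9.40)/138.4 = 8.76 kΩ.

V_th = 2.42 V, R_th = 8.76 kΩ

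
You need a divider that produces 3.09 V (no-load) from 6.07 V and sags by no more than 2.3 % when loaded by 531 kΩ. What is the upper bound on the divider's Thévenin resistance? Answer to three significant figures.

R_th ≤ 12.5 kΩ

Loading drop = R_th/(R_th + R_L) ≤ 0.0230, so R_th ≤ R_L · ε/(1−ε) = 531 kΩ × 0.0230/0.9770 = 12.5 kΩ.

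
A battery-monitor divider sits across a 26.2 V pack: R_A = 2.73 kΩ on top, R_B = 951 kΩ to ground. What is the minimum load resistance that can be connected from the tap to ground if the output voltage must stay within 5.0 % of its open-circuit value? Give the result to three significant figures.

R_L(min) ≈ 51.7 kΩ

Output resistance R_th = R_A‖R_B = (2.73 × 951)/953.7 = 2.722 kΩ.
The fractional drop is R_th/(R_th + R_L); requiring this ≤ 0.0500 gives R_L ≥ R_th(1/0.0500 − 1) = 2.722 × 19.00 = 51.7 kΩ.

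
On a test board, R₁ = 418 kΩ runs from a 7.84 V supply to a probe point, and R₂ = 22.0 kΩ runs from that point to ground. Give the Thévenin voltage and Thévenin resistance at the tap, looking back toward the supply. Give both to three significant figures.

V_th = 0.392 V, R_th = 20.9 kΩ

V_th is the open-circuit tap voltage: 7.84 × 22.0/(418 + 22.0) = 0.392 V.
With the supply zeroed, R₁ and R₂ appear in parallel from the tap: R_th = R₁‖R₂ = (418 × 22.0)/440.0 = 20.9 kΩ.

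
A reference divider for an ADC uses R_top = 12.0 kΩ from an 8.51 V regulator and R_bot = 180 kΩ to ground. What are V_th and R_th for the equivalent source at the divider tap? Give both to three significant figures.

V_th is the open-circuit tap voltage: 8.51 × 180/(12.0 + 180) = 7.98 V.
With the supply zeroed, R_top and R_bot appear in parallel from the tap: R_th = R_top‖R_bot = (12.0 × 180)/192.0 = 11.2 kΩ.

V_th = 7.98 V, R_th = 11.2 kΩ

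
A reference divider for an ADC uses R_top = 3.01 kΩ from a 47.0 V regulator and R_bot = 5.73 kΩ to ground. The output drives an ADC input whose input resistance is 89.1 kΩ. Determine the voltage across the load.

V_out ≈ 30.1 V

The load sits in parallel with R_bot: R_bot‖R_L = (5.73 × 89.1) / (5.73 + 89.1) = 5.384 kΩ.
V_out = 47.0 × 5.384 / (3.01 + 5.384) = 47.0 × 5.384/8.394 = 30.1 V.
(Unloaded it would have been 30.8 V.)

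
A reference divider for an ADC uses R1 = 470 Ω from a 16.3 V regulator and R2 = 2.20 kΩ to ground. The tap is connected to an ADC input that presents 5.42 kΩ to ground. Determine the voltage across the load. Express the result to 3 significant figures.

V_out ≈ 12.5 V

The load sits in parallel with R2: R2‖R_L = (2200 × 5420) / (2200 + 5420) = 1565 Ω.
V_out = 16.3 × 1565 / (470 + 1565) = 16.3 × 1565/2035 = 12.5 V.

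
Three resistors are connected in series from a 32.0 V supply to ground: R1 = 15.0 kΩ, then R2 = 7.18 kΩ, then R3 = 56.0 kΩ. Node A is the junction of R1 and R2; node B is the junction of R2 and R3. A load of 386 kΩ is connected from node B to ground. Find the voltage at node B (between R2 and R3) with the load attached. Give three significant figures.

V ≈ 22.0 V

At node B, R3 is in parallel with the load: R3‖R_L = 48.90 kΩ.
Below node A the resistance is R2 + (R3‖R_L) = 56.08 kΩ, so V_A = 32.0 × 56.08/71.08 = 25.25 V.
Then V_B = V_A × (R3‖R_L)/(R2 + R3‖R_L) = 25.25 × 48.90/56.08 = 22.0 V.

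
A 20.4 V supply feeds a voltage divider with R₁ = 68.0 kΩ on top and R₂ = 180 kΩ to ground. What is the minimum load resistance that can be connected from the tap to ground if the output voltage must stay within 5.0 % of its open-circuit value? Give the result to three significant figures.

Output resistance R_th = R₁‖R₂ = (68.0 × 180)/248.0 = 49.35 kΩ.
The fractional drop is R_th/(R_th + R_L); requiring this ≤ 0.0500 gives R_L ≥ R_th(1/0.0500 − 1) = 49.35 × 19.00 = 938 kΩ.

R_L(min) ≈ 938 kΩ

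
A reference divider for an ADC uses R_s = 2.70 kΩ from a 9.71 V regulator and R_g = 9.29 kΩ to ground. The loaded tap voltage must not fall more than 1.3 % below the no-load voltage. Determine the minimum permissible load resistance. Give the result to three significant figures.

Output resistance R_th = R_s‖R_g = (2.70 × 9.29)/11.99 = 2.092 kΩ.
The fractional drop is R_th/(R_th + R_L); requiring this ≤ 0.0130 gives R_L ≥ R_th(1/0.0130 − 1) = 2.092 × 75.92 = 159 kΩ.

R_L(min) ≈ 159 kΩ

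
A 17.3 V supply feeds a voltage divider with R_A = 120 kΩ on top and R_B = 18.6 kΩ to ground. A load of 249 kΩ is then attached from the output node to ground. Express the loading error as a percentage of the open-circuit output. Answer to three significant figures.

6.07 %

The divider's output (Thévenin) resistance is R_A‖R_B = 16.10 kΩ.
Fractional drop under load = R_th/(R_th + R_L) = 16.10 / (16.10 + 249) = 0.06075.
So the output falls by 6.07 %.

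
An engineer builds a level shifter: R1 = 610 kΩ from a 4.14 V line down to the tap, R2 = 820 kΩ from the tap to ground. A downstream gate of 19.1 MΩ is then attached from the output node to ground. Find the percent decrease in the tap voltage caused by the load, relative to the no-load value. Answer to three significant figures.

The divider's output (Thévenin) resistance is R1‖R2 = 349.8 kΩ.
Fractional drop under load = R_th/(R_th + R_L) = 349.8 / (349.8 + 19100) = 0.01798.
So the output falls by 1.80 %.

1.80 %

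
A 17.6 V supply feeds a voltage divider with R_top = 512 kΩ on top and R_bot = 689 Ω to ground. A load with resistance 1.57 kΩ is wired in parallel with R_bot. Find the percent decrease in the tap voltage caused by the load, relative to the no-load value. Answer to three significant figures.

The divider's output (Thévenin) resistance is R_top‖R_bot = 688.1 Ω.
Fractional drop under load = R_th/(R_th + R_L) = 688.1 / (688.1 + 1570) = 0.3047.
So the output falls by 30.5 %.

30.5 %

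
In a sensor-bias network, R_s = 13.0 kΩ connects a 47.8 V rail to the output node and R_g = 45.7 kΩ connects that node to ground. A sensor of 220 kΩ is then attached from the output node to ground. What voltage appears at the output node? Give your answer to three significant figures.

The load sits in parallel with R_g: R_g‖R_L = (45.7 × 220) / (45.7 + 220) = 37.84 kΩ.
V_out = 47.8 × 37.84 / (13.0 + 37.84) = 47.8 × 37.84/50.84 = 35.6 V.
(Unloaded it would have been 37.2 V.)

V_out ≈ 35.6 V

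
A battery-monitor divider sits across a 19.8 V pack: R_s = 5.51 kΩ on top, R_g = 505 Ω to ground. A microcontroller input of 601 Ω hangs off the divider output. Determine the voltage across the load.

The load sits in parallel with R_g: R_g‖R_L = (505 × 601) / (505 + 601) = 274.4 Ω.
V_out = 19.8 × 274.4 / (5510 + 274.4) = 19.8 × 274.4/5784 = 0.939 V.

V_out ≈ 0.939 V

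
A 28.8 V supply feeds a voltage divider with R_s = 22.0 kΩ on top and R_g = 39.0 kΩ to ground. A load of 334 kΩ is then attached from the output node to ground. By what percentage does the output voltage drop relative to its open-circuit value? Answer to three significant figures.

The divider's output (Thévenin) resistance is R_s‖R_g = 14.07 kΩ.
Fractional drop under load = R_th/(R_th + R_L) = 14.07 / (14.07 + 334) = 0.04041.
So the output falls by 4.04 %.

4.04 %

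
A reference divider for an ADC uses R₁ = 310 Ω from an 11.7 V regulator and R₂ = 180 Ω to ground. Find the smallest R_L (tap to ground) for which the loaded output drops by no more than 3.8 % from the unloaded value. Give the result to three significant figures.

R_L(min) ≈ 2.88 kΩ

Output resistance R_th = R₁‖R₂ = (310 × 180)/490.0 = 113.9 Ω.
The fractional drop is R_th/(R_th + R_L); requiring this ≤ 0.0380 gives R_L ≥ R_th(1/0.0380 − 1) = 113.9 × 25.32 = 2.88 kΩ.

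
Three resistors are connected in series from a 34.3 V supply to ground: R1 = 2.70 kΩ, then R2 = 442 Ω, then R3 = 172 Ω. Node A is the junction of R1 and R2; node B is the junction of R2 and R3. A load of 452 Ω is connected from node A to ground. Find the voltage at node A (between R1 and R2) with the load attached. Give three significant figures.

V ≈ 3.02 V

Below node A the series string R2+R3 = 614.0 Ω sits in parallel with the 452 Ω load: 260.3 Ω.
V_A = 34.3 × 260.3/(2700 + 260.3) = 3.02 V.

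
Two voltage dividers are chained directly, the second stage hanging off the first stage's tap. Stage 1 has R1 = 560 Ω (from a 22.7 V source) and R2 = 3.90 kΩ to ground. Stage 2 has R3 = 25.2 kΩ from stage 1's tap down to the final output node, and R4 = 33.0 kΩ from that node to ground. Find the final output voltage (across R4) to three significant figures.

V_out ≈ 11.2 V

Stage 2 presents R3+R4 = 58200 Ω as a load on stage 1's tap.
Stage 1's lower leg becomes R2‖(R3+R4) = 3655 Ω, so V_mid = 22.7 × 3655/4215 = 19.68 V.
Stage 2 is itself unloaded: V_out = V_mid × R4/(R3+R4) = 19.68 × 33000/58200 = 11.2 V.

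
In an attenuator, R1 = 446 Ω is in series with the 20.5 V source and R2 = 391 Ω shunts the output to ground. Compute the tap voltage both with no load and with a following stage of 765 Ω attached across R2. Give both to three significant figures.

Open-circuit: V = 20.5 × 391/(446 + 391) = 9.58 V.
With the load, R2 becomes R2‖R_L = 258.8 Ω, so V = 20.5 × 258.8/704.8 = 7.53 V.

Unloaded: 9.58 V; loaded: 7.53 V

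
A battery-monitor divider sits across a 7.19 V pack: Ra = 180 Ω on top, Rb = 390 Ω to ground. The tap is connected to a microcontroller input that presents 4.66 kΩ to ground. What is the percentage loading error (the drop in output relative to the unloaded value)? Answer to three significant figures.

The divider's output (Thévenin) resistance is Ra‖Rb = 123.2 Ω.
Fractional drop under load = R_th/(R_th + R_L) = 123.2 / (123.2 + 4660) = 0.02575.
So the output falls by 2.57 %.

2.57 %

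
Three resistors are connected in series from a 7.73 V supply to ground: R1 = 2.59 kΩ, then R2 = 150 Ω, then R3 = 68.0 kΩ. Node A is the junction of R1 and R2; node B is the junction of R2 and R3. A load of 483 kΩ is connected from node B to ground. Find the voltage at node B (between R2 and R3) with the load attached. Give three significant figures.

V ≈ 7.39 V

At node B, R3 is in parallel with the load: R3‖R_L = 59610 Ω.
Below node A the resistance is R2 + (R3‖R_L) = 59760 Ω, so V_A = 7.73 × 59760/62350 = 7.409 V.
Then V_B = V_A × (R3‖R_L)/(R2 + R3‖R_L) = 7.409 × 59610/59760 = 7.39 V.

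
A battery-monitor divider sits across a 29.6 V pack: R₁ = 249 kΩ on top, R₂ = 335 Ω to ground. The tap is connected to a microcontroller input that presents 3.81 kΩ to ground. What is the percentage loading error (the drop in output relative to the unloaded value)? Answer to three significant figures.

The divider's output (Thévenin) resistance is R₁‖R₂ = 334.5 Ω.
Fractional drop under load = R_th/(R_th + R_L) = 334.5 / (334.5 + 3810) = 0.08072.
So the output falls by 8.07 %.

8.07 %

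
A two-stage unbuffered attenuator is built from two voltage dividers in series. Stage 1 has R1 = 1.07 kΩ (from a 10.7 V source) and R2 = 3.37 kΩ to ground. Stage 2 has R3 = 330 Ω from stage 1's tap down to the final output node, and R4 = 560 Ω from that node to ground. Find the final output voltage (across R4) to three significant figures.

Stage 2 presents R3+R4 = 890.0 Ω as a load on stage 1's tap.
Stage 1's lower leg becomes R2‖(R3+R4) = 704.1 Ω, so V_mid = 10.7 × 704.1/1774 = 4.246 V.
Stage 2 is itself unloaded: V_out = V_mid × R4/(R3+R4) = 4.246 × 560/890.0 = 2.67 V.

V_out ≈ 2.67 V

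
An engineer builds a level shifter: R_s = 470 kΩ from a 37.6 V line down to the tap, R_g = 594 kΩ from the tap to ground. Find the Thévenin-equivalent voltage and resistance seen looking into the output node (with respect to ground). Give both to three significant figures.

V_th is the open-circuit tap voltage: 37.6 × 594/(470 + 594) = 21.0 V.
With the supply zeroed, R_s and R_g appear in parallel from the tap: R_th = R_s‖R_g = (470 × 594)/1064 = 262 kΩ.

V_th = 21.0 V, R_th = 262 kΩ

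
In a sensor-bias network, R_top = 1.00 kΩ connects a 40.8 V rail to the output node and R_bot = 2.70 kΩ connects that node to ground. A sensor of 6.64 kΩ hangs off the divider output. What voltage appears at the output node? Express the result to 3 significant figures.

The load sits in parallel with R_bot: R_bot‖R_L = (2.70 × 6.64) / (2.70 + 6.64) = 1.919 kΩ.
V_out = 40.8 × 1.919 / (1.00 + 1.919) = 40.8 × 1.919/2.919 = 26.8 V.

V_out ≈ 26.8 V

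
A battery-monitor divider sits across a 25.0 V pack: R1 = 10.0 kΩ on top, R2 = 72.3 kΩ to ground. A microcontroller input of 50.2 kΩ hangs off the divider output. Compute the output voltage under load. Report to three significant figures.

The load sits in parallel with R2: R2‖R_L = (72.3 × 50.2) / (72.3 + 50.2) = 29.63 kΩ.
V_out = 25.0 × 29.63 / (10.0 + 29.63) = 25.0 × 29.63/39.63 = 18.7 V.

V_out ≈ 18.7 V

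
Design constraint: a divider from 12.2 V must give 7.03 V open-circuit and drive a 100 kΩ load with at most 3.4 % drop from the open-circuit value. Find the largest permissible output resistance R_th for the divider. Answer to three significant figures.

Loading drop = R_th/(R_th + R_L) ≤ 0.0340, so R_th ≤ R_L · ε/(1−ε) = 100 kΩ × 0.0340/0.9660 = 3.52 kΩ.

R_th ≤ 3.52 kΩ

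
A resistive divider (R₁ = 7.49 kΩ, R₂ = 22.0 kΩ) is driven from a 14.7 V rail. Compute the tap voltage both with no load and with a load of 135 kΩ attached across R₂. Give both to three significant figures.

Open-circuit: V = 14.7 × 22.0/(7.49 + 22.0) = 11.0 V.
With the load, R₂ becomes R₂‖R_L = 18.92 kΩ, so V = 14.7 × 18.92/26.41 = 10.5 V.

Unloaded: 11.0 V; loaded: 10.5 V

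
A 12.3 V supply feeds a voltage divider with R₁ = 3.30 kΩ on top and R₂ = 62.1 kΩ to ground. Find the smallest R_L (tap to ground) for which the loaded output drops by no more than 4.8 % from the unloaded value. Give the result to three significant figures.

Output resistance R_th = R₁‖R₂ = (3.30 × 62.1)/65.40 = 3.133 kΩ.
The fractional drop is R_th/(R_th + R_L); requiring this ≤ 0.0480 gives R_L ≥ R_th(1/0.0480 − 1) = 3.133 × 19.83 = 62.1 kΩ.

R_L(min) ≈ 62.1 kΩ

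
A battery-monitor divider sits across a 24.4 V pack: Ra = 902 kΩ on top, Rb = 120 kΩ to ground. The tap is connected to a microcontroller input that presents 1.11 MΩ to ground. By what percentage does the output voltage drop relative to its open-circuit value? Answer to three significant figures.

8.71 %

Unloaded V = 24.4 × 120/1022 = 2.8650 V.
Loaded: Rb‖R_L = 108.3 kΩ, giving V = 24.4 × 108.3/1010 = 2.6154 V.
Drop = (2.8650 − 2.6154) / 2.8650 = 8.71 %.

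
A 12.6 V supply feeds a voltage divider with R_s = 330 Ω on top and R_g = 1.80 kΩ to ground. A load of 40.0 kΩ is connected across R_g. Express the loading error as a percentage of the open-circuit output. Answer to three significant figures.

0.692 %

The divider's output (Thévenin) resistance is R_s‖R_g = 278.9 Ω.
Fractional drop under load = R_th/(R_th + R_L) = 278.9 / (278.9 + 40000) = 0.006924.
So the output falls by 0.692 %.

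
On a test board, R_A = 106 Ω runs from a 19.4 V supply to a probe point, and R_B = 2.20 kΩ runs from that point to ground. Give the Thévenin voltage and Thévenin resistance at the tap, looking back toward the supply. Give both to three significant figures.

V_th is the open-circuit tap voltage: 19.4 × 2200/(106 + 2200) = 18.5 V.
With the supply zeroed, R_A and R_B appear in parallel from the tap: R_th = R_A‖R_B = (106 × 2200)/2306 = 101 Ω.

V_th = 18.5 V, R_th = 101 Ω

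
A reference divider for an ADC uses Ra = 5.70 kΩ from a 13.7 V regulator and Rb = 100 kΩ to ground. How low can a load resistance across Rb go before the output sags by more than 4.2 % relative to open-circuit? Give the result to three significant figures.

Output resistance R_th = Ra‖Rb = (5.70 × 100)/105.7 = 5.393 kΩ.
The fractional drop is R_th/(R_th + R_L); requiring this ≤ 0.0420 gives R_L ≥ R_th(1/0.0420 − 1) = 5.393 × 22.81 = 123 kΩ.

R_L(min) ≈ 123 kΩ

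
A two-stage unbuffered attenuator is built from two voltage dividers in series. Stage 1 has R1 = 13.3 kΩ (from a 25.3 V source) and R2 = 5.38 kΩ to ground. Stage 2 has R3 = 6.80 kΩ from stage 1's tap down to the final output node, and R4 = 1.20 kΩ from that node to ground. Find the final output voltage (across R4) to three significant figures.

Stage 2 presents R3+R4 = 8.000 kΩ as a load on stage 1's tap.
Stage 1's lower leg becomes R2‖(R3+R4) = 3.217 kΩ, so V_mid = 25.3 × 3.217/16.52 = 4.927 V.
Stage 2 is itself unloaded: V_out = V_mid × R4/(R3+R4) = 4.927 × 1.20/8.000 = 0.739 V.

V_out ≈ 0.739 V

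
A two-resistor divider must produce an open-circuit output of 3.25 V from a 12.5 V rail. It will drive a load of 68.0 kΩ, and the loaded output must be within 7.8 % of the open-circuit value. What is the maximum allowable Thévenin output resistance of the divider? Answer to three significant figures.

Loading drop = R_th/(R_th + R_L) ≤ 0.0780, so R_th ≤ R_L · ε/(1−ε) = 68.0 kΩ × 0.0780/0.9220 = 5.75 kΩ.

R_th ≤ 5.75 kΩ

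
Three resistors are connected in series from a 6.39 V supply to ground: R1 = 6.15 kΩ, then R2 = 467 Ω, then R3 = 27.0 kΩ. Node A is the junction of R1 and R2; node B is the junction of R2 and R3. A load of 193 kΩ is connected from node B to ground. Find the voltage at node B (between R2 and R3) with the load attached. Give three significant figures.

At node B, R3 is in parallel with the load: R3‖R_L = 23690 Ω.
Below node A the resistance is R2 + (R3‖R_L) = 24150 Ω, so V_A = 6.39 × 24150/30300 = 5.093 V.
Then V_B = V_A × (R3‖R_L)/(R2 + R3‖R_L) = 5.093 × 23690/24150 = 4.99 V.

V ≈ 4.99 V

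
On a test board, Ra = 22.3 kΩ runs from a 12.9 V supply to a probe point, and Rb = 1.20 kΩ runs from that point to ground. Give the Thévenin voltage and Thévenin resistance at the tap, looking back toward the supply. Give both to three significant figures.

V_th = 0.659 V, R_th = 1.14 kΩ

V_th is the open-circuit tap voltage: 12.9 × 1.20/(22.3 + 1.20) = 0.659 V.
With the supply zeroed, Ra and Rb appear in parallel from the tap: R_th = Ra‖Rb = (22.3 × 1.20)/23.50 = 1.14 kΩ.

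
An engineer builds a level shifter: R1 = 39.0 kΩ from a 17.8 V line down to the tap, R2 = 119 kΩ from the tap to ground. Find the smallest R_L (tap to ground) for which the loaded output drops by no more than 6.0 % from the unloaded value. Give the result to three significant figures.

R_L(min) ≈ 460 kΩ

Output resistance R_th = R1‖R2 = (39.0 × 119)/158.0 = 29.37 kΩ.
The fractional drop is R_th/(R_th + R_L); requiring this ≤ 0.0600 gives R_L ≥ R_th(1/0.0600 − 1) = 29.37 × 15.67 = 460 kΩ.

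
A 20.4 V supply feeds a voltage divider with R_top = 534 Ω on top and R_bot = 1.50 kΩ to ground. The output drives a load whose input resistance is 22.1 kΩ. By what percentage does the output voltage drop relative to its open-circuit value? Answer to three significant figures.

The divider's output (Thévenin) resistance is R_top‖R_bot = 393.8 Ω.
Fractional drop under load = R_th/(R_th + R_L) = 393.8 / (393.8 + 22100) = 0.01751.
So the output falls by 1.75 %.

1.75 %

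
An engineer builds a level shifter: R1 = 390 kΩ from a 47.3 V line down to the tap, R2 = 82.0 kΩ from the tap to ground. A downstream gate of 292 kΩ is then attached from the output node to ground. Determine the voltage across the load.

V_out ≈ 6.67 V

The load sits in parallel with R2: R2‖R_L = (82.0 × 292) / (82.0 + 292) = 64.02 kΩ.
V_out = 47.3 × 64.02 / (390 + 64.02) = 47.3 × 64.02/454.0 = 6.67 V.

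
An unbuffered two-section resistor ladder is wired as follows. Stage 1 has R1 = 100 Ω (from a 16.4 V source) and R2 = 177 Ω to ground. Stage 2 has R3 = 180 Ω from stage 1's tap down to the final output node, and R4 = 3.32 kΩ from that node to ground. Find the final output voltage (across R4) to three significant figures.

Stage 2 presents R3+R4 = 3500 Ω as a load on stage 1's tap.
Stage 1's lower leg becomes R2‖(R3+R4) = 168.5 Ω, so V_mid = 16.4 × 168.5/268.5 = 10.29 V.
Stage 2 is itself unloaded: V_out = V_mid × R4/(R3+R4) = 10.29 × 3320/3500 = 9.76 V.

V_out ≈ 9.76 V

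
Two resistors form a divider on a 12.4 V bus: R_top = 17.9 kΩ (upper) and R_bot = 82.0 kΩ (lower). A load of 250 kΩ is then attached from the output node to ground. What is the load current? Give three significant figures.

I_L ≈ 0.0385 mA

R_bot‖R_L = 61.75 kΩ; V_out = 12.4 × 61.75/79.65 = 9.613 V.
I_L = V_out / R_L = 9.613 / 250 kΩ = 0.0385 mA.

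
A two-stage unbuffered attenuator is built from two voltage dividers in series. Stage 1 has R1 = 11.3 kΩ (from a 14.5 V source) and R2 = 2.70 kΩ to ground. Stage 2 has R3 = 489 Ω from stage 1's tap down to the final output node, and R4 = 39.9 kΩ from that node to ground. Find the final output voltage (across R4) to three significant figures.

Stage 2 presents R3+R4 = 40390 Ω as a load on stage 1's tap.
Stage 1's lower leg becomes R2‖(R3+R4) = 2531 Ω, so V_mid = 14.5 × 2531/13830 = 2.653 V.
Stage 2 is itself unloaded: V_out = V_mid × R4/(R3+R4) = 2.653 × 39900/40390 = 2.62 V.

V_out ≈ 2.62 V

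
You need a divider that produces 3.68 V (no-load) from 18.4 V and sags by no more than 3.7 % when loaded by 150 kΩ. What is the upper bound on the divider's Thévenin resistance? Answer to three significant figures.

Loading drop = R_th/(R_th + R_L) ≤ 0.0370, so R_th ≤ R_L · ε/(1−ε) = 150 kΩ × 0.0370/0.9630 = 5.76 kΩ.

R_th ≤ 5.76 kΩ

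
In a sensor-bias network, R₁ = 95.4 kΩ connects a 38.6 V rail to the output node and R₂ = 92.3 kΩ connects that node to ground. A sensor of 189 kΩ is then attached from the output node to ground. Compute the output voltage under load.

V_out ≈ 15.2 V

The load sits in parallel with R₂: R₂‖R_L = (92.3 × 189) / (92.3 + 189) = 62.01 kΩ.
V_out = 38.6 × 62.01 / (95.4 + 62.01) = 38.6 × 62.01/157.4 = 15.2 V.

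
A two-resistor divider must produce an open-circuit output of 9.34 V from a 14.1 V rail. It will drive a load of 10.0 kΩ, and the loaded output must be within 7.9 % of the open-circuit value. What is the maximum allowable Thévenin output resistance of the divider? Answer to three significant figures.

R_th ≤ 858 Ω

Loading drop = R_th/(R_th + R_L) ≤ 0.0790, so R_th ≤ R_L · ε/(1−ε) = 10.0 kΩ × 0.0790/0.9210 = 858 Ω.
(Any R1, R2 with R2/(R1+R2) = 0.662 and R1‖R2 ≤ 858 Ω will meet the spec.)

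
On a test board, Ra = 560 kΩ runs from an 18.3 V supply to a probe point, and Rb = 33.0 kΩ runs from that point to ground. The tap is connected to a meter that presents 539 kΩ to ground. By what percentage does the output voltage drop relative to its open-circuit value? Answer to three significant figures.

The divider's output (Thévenin) resistance is Ra‖Rb = 31.16 kΩ.
Fractional drop under load = R_th/(R_th + R_L) = 31.16 / (31.16 + 539) = 0.05466.
So the output falls by 5.47 %.

5.47 %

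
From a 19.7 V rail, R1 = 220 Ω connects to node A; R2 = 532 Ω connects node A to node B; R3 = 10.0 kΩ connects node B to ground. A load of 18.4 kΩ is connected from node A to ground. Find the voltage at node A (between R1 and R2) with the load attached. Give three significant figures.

Below node A the series string R2+R3 = 10530 Ω sits in parallel with the 18400 Ω load: 6698 Ω.
V_A = 19.7 × 6698/(220 + 6698) = 19.1 V.

V ≈ 19.1 V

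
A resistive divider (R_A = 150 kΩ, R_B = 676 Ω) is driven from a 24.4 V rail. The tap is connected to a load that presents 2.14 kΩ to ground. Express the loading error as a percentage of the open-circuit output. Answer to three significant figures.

23.9 %

The divider's output (Thévenin) resistance is R_A‖R_B = 673.0 Ω.
Fractional drop under load = R_th/(R_th + R_L) = 673.0 / (673.0 + 2140) = 0.2392.
So the output falls by 23.9 %.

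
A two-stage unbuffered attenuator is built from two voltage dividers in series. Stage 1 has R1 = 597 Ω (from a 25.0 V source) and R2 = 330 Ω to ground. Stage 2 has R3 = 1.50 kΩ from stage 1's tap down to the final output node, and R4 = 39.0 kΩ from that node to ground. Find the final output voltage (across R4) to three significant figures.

V_out ≈ 8.53 V

Stage 2 presents R3+R4 = 40500 Ω as a load on stage 1's tap.
Stage 1's lower leg becomes R2‖(R3+R4) = 327.3 Ω, so V_mid = 25.0 × 327.3/924.3 = 8.853 V.
Stage 2 is itself unloaded: V_out = V_mid × R4/(R3+R4) = 8.853 × 39000/40500 = 8.53 V.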